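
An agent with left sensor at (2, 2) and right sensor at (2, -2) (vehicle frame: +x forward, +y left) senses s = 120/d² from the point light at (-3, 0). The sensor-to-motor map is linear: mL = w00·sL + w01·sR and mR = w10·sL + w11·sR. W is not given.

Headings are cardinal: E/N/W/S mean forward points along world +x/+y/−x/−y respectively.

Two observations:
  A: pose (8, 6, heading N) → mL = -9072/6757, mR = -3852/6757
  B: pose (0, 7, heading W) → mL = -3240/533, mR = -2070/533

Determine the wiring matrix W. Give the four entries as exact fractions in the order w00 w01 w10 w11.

obs A: pose=(8,6,N) → sL=24/29, sR=120/233, mL=-9072/6757, mR=-3852/6757
obs B: pose=(0,7,W) → sL=60/13, sR=60/41, mL=-3240/533, mR=-2070/533
sensor matrix S = [[24/29, 120/233], [60/13, 60/41]]; det S = -4199040/3601481
solve [mL_A; mL_B] = S·[w00; w01] and [mR_A; mR_B] = S·[w10; w11]:
  w00 = -1, w01 = -1, w10 = -1, w11 = 1/2

-1 -1 -1 1/2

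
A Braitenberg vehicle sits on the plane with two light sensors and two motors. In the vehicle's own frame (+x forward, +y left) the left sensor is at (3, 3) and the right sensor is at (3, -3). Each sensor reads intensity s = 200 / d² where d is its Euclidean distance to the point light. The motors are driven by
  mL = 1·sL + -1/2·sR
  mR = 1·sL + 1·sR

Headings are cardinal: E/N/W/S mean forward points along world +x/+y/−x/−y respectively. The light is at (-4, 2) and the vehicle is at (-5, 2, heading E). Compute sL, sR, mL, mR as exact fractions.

200/13 200/13 100/13 400/13

left sensor world pos  = (-2, 5); dL² = 13
right sensor world pos = (-2, -1); dR² = 13
sL = 200/13 = 200/13
sR = 200/13 = 200/13
mL = 1·sL + -1/2·sR = 100/13
mR = 1·sL + 1·sR = 400/13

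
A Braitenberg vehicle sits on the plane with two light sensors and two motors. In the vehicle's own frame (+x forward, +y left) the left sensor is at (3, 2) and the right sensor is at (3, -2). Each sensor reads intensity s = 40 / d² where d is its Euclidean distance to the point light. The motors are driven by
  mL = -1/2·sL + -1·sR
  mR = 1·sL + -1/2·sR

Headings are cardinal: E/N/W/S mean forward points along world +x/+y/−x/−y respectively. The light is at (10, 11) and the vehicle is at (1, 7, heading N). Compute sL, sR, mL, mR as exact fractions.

20/61 4/5 -294/305 -22/305

left sensor world pos  = (-1, 10); dL² = 122
right sensor world pos = (3, 10); dR² = 50
sL = 40/122 = 20/61
sR = 40/50 = 4/5
mL = -1/2·sL + -1·sR = -294/305
mR = 1·sL + -1/2·sR = -22/305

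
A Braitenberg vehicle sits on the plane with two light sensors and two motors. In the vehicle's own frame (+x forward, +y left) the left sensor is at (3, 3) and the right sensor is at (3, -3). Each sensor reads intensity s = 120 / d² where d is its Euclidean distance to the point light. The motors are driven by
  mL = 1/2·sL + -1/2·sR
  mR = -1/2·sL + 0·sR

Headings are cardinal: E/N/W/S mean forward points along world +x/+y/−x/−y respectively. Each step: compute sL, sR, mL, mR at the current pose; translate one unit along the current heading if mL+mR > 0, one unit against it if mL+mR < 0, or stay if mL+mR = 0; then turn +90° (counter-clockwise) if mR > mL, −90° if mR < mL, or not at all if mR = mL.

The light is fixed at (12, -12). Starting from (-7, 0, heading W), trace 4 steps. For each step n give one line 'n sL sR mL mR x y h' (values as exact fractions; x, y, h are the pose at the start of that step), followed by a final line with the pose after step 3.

n=0: pose=(-7,0,W); sL=24/113, sR=120/709; mL=1728/80117, mR=-12/113; mL+mR=-60/709 → advance -1; mR−mL=-10236/80117 → turn -1·90°
n=1: pose=(-6,0,N); sL=20/111, sR=4/15; mL=-8/185, mR=-10/111; mL+mR=-2/15 → advance -1; mR−mL=-26/555 → turn -1·90°
n=2: pose=(-6,-1,E); sL=120/421, sR=120/289; mL=-7920/121669, mR=-60/421; mL+mR=-60/289 → advance -1; mR−mL=-9420/121669 → turn -1·90°
n=3: pose=(-7,-1,S); sL=3/8, sR=30/137; mL=171/2192, mR=-3/16; mL+mR=-15/137 → advance -1; mR−mL=-291/1096 → turn -1·90°

0 24/113 120/709 1728/80117 -12/113 -7 0 W
1 20/111 4/15 -8/185 -10/111 -6 0 N
2 120/421 120/289 -7920/121669 -60/421 -6 -1 E
3 3/8 30/137 171/2192 -3/16 -7 -1 S
final -7 0 W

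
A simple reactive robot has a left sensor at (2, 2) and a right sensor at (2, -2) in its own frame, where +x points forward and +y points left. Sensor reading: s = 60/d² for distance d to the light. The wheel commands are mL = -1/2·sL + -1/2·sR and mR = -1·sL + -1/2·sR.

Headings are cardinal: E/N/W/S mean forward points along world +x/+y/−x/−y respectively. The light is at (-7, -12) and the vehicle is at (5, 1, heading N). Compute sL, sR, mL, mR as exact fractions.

left sensor world pos  = (3, 3); dL² = 325
right sensor world pos = (7, 3); dR² = 421
sL = 60/325 = 12/65
sR = 60/421 = 60/421
mL = -1/2·sL + -1/2·sR = -4476/27365
mR = -1·sL + -1/2·sR = -7002/27365

12/65 60/421 -4476/27365 -7002/27365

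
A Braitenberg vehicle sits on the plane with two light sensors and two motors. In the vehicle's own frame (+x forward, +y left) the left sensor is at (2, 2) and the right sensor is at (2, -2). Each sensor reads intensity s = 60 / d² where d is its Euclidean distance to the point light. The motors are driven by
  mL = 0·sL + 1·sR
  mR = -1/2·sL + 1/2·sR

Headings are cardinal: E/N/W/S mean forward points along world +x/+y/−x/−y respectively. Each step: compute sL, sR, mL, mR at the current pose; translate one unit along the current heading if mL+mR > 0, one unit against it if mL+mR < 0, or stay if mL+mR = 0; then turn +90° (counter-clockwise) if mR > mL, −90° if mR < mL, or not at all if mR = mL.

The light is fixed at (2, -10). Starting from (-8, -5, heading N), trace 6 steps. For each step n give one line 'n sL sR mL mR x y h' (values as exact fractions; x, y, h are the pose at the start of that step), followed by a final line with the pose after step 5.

0 60/193 60/113 60/113 2400/21809 -8 -5 N
1 15/32 3/4 3/4 9/64 -8 -4 E
2 12/13 60/137 60/137 -432/1781 -7 -4 S
3 6/13 6/17 6/17 -12/221 -7 -5 W
4 60/193 60/113 60/113 2400/21809 -8 -5 N
5 15/32 3/4 3/4 9/64 -8 -4 E
final -7 -4 S

n=0: pose=(-8,-5,N); sL=60/193, sR=60/113; mL=60/113, mR=2400/21809; mL+mR=13980/21809 → advance +1; mR−mL=-9180/21809 → turn -1·90°
n=1: pose=(-8,-4,E); sL=15/32, sR=3/4; mL=3/4, mR=9/64; mL+mR=57/64 → advance +1; mR−mL=-39/64 → turn -1·90°
n=2: pose=(-7,-4,S); sL=12/13, sR=60/137; mL=60/137, mR=-432/1781; mL+mR=348/1781 → advance +1; mR−mL=-1212/1781 → turn -1·90°
n=3: pose=(-7,-5,W); sL=6/13, sR=6/17; mL=6/17, mR=-12/221; mL+mR=66/221 → advance +1; mR−mL=-90/221 → turn -1·90°
n=4: pose=(-8,-5,N); sL=60/193, sR=60/113; mL=60/113, mR=2400/21809; mL+mR=13980/21809 → advance +1; mR−mL=-9180/21809 → turn -1·90°
n=5: pose=(-8,-4,E); sL=15/32, sR=3/4; mL=3/4, mR=9/64; mL+mR=57/64 → advance +1; mR−mL=-39/64 → turn -1·90°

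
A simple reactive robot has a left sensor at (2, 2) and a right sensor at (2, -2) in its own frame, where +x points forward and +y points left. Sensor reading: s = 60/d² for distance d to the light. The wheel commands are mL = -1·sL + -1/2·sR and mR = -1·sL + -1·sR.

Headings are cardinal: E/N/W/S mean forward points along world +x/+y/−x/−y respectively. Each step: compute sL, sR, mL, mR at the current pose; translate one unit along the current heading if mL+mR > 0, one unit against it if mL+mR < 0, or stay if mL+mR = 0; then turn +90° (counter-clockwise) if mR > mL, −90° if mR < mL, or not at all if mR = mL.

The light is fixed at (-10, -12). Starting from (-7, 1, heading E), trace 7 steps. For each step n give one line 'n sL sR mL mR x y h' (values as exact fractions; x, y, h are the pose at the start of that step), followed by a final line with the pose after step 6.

0 6/25 30/73 -813/1825 -1188/1825 -7 1 E
1 60/137 60/121 -11370/16577 -15480/16577 -8 1 S
2 5/12 15/64 -205/384 -125/192 -8 2 W
3 60/257 60/281 -24570/72217 -32280/72217 -7 2 N
4 6/25 30/73 -813/1825 -1188/1825 -7 1 E
5 60/137 60/121 -11370/16577 -15480/16577 -8 1 S
6 5/12 15/64 -205/384 -125/192 -8 2 W
final -7 2 N

n=0: pose=(-7,1,E); sL=6/25, sR=30/73; mL=-813/1825, mR=-1188/1825; mL+mR=-2001/1825 → advance -1; mR−mL=-15/73 → turn -1·90°
n=1: pose=(-8,1,S); sL=60/137, sR=60/121; mL=-11370/16577, mR=-15480/16577; mL+mR=-26850/16577 → advance -1; mR−mL=-30/121 → turn -1·90°
n=2: pose=(-8,2,W); sL=5/12, sR=15/64; mL=-205/384, mR=-125/192; mL+mR=-455/384 → advance -1; mR−mL=-15/128 → turn -1·90°
n=3: pose=(-7,2,N); sL=60/257, sR=60/281; mL=-24570/72217, mR=-32280/72217; mL+mR=-56850/72217 → advance -1; mR−mL=-30/281 → turn -1·90°
n=4: pose=(-7,1,E); sL=6/25, sR=30/73; mL=-813/1825, mR=-1188/1825; mL+mR=-2001/1825 → advance -1; mR−mL=-15/73 → turn -1·90°
n=5: pose=(-8,1,S); sL=60/137, sR=60/121; mL=-11370/16577, mR=-15480/16577; mL+mR=-26850/16577 → advance -1; mR−mL=-30/121 → turn -1·90°
n=6: pose=(-8,2,W); sL=5/12, sR=15/64; mL=-205/384, mR=-125/192; mL+mR=-455/384 → advance -1; mR−mL=-15/128 → turn -1·90°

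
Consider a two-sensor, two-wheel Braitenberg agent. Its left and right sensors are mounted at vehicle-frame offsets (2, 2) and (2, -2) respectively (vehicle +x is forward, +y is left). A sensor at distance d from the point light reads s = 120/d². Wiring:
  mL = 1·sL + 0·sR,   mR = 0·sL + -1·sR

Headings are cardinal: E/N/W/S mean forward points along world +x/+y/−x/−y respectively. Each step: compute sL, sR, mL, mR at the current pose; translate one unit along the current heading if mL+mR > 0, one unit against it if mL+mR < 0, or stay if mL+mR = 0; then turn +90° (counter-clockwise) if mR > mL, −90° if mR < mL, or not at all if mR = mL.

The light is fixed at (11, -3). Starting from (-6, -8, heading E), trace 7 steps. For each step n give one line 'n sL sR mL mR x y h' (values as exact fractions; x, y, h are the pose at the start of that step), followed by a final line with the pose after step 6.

n=0: pose=(-6,-8,E); sL=20/39, sR=60/137; mL=20/39, mR=-60/137; mL+mR=400/5343 → advance +1; mR−mL=-5080/5343 → turn -1·90°
n=1: pose=(-5,-8,S); sL=24/49, sR=120/373; mL=24/49, mR=-120/373; mL+mR=3072/18277 → advance +1; mR−mL=-14832/18277 → turn -1·90°
n=2: pose=(-5,-9,W); sL=30/97, sR=6/17; mL=30/97, mR=-6/17; mL+mR=-72/1649 → advance -1; mR−mL=-1092/1649 → turn -1·90°
n=3: pose=(-4,-9,N); sL=24/61, sR=24/37; mL=24/61, mR=-24/37; mL+mR=-576/2257 → advance -1; mR−mL=-2352/2257 → turn -1·90°
n=4: pose=(-4,-10,E); sL=60/97, sR=12/25; mL=60/97, mR=-12/25; mL+mR=336/2425 → advance +1; mR−mL=-2664/2425 → turn -1·90°
n=5: pose=(-3,-10,S); sL=8/15, sR=120/337; mL=8/15, mR=-120/337; mL+mR=896/5055 → advance +1; mR−mL=-4496/5055 → turn -1·90°
n=6: pose=(-3,-11,W); sL=30/89, sR=30/73; mL=30/89, mR=-30/73; mL+mR=-480/6497 → advance -1; mR−mL=-4860/6497 → turn -1·90°

0 20/39 60/137 20/39 -60/137 -6 -8 E
1 24/49 120/373 24/49 -120/373 -5 -8 S
2 30/97 6/17 30/97 -6/17 -5 -9 W
3 24/61 24/37 24/61 -24/37 -4 -9 N
4 60/97 12/25 60/97 -12/25 -4 -10 E
5 8/15 120/337 8/15 -120/337 -3 -10 S
6 30/89 30/73 30/89 -30/73 -3 -11 W
final -2 -11 N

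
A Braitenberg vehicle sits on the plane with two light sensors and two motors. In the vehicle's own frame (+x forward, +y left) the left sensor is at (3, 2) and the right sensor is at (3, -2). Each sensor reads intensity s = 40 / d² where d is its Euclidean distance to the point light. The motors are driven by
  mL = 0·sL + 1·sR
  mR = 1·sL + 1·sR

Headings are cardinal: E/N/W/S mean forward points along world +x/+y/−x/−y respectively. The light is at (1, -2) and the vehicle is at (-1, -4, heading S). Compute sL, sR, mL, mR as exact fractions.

8/5 40/41 40/41 528/205

left sensor world pos  = (1, -7); dL² = 25
right sensor world pos = (-3, -7); dR² = 41
sL = 40/25 = 8/5
sR = 40/41 = 40/41
mL = 0·sL + 1·sR = 40/41
mR = 1·sL + 1·sR = 528/205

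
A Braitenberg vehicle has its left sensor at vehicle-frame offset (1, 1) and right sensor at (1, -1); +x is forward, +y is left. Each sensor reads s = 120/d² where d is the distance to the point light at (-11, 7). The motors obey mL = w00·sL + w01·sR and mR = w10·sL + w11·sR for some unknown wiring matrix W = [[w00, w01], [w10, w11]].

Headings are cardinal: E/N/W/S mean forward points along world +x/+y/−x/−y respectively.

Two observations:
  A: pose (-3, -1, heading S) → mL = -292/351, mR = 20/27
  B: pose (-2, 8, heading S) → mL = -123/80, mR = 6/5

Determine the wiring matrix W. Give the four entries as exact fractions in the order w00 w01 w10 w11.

obs A: pose=(-3,-1,S) → sL=20/27, sR=12/13, mL=-292/351, mR=20/27
obs B: pose=(-2,8,S) → sL=6/5, sR=15/8, mL=-123/80, mR=6/5
sensor matrix S = [[20/27, 12/13], [6/5, 15/8]]; det S = 329/1170
solve [mL_A; mL_B] = S·[w00; w01] and [mR_A; mR_B] = S·[w10; w11]:
  w00 = -1/2, w01 = -1/2, w10 = 1, w11 = 0

-1/2 -1/2 1 0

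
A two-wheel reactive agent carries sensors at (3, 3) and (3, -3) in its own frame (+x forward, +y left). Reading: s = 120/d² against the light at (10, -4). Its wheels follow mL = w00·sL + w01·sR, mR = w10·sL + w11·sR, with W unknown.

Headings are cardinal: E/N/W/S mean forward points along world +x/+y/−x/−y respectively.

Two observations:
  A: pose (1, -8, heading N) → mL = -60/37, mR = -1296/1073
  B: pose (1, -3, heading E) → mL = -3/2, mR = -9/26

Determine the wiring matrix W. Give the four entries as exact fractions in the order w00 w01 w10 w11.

obs A: pose=(1,-8,N) → sL=24/29, sR=120/37, mL=-60/37, mR=-1296/1073
obs B: pose=(1,-3,E) → sL=30/13, sR=3, mL=-3/2, mR=-9/26
sensor matrix S = [[24/29, 120/37], [30/13, 3]]; det S = -69768/13949
solve [mL_A; mL_B] = S·[w00; w01] and [mR_A; mR_B] = S·[w10; w11]:
  w00 = 0, w01 = -1/2, w10 = 1/2, w11 = -1/2

0 -1/2 1/2 -1/2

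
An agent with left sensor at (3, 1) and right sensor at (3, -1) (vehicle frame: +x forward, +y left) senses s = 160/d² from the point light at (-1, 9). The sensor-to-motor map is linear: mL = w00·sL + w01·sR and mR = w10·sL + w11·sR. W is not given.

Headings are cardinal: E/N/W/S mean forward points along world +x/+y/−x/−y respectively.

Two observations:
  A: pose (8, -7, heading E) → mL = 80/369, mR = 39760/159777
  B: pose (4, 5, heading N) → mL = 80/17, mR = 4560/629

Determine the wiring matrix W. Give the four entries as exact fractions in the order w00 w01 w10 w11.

obs A: pose=(8,-7,E) → sL=160/369, sR=160/433, mL=80/369, mR=39760/159777
obs B: pose=(4,5,N) → sL=160/17, sR=160/37, mL=80/17, mR=4560/629
sensor matrix S = [[160/369, 160/433], [160/17, 160/37]]; det S = -161075200/100499733
solve [mL_A; mL_B] = S·[w00; w01] and [mR_A; mR_B] = S·[w10; w11]:
  w00 = 1/2, w01 = 0, w10 = 1, w11 = -1/2

1/2 0 1 -1/2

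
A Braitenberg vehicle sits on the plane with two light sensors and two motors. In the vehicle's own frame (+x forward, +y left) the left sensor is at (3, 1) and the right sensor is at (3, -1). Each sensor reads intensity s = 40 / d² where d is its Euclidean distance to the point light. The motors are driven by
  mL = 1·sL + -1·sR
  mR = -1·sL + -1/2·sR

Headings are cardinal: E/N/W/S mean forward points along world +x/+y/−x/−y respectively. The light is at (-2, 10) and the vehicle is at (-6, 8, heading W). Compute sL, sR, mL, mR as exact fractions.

left sensor world pos  = (-9, 7); dL² = 58
right sensor world pos = (-9, 9); dR² = 50
sL = 40/58 = 20/29
sR = 40/50 = 4/5
mL = 1·sL + -1·sR = -16/145
mR = -1·sL + -1/2·sR = -158/145

20/29 4/5 -16/145 -158/145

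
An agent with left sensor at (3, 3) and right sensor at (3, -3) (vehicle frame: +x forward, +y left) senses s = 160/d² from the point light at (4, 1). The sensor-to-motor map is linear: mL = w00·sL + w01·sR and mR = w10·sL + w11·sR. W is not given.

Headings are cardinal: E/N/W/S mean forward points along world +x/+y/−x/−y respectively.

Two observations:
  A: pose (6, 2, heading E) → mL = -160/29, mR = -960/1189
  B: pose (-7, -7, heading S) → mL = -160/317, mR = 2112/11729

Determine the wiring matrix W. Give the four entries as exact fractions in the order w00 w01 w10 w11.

obs A: pose=(6,2,E) → sL=160/41, sR=160/29, mL=-160/29, mR=-960/1189
obs B: pose=(-7,-7,S) → sL=32/37, sR=160/317, mL=-160/317, mR=2112/11729
sensor matrix S = [[160/41, 160/29], [32/37, 160/317]]; det S = -39075840/13945781
solve [mL_A; mL_B] = S·[w00; w01] and [mR_A; mR_B] = S·[w10; w11]:
  w00 = 0, w01 = -1, w10 = 1/2, w11 = -1/2

0 -1 1/2 -1/2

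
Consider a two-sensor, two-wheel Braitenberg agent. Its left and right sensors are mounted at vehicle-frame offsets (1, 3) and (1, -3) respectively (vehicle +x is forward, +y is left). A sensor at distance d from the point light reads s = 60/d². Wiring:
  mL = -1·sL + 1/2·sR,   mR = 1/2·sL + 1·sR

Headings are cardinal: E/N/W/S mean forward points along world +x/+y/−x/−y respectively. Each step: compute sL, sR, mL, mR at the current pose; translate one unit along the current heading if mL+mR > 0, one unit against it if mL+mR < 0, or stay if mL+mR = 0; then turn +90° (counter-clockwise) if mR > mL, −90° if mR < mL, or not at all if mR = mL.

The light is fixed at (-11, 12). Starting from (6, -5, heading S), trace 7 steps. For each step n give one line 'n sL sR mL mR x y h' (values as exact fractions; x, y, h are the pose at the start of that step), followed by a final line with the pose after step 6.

n=0: pose=(6,-5,S); sL=15/181, sR=3/26; mL=-237/9412, mR=369/2353; mL+mR=1239/9412 → advance +1; mR−mL=1713/9412 → turn +1·90°
n=1: pose=(6,-6,E); sL=20/183, sR=4/51; mL=-218/3111, mR=138/1037; mL+mR=196/3111 → advance +1; mR−mL=632/3111 → turn +1·90°
n=2: pose=(7,-6,N); sL=30/257, sR=6/73; mL=-1419/18761, mR=2637/18761; mL+mR=1218/18761 → advance +1; mR−mL=4056/18761 → turn +1·90°
n=3: pose=(7,-5,W); sL=60/689, sR=12/97; mL=-1686/66833, mR=11178/66833; mL+mR=9492/66833 → advance +1; mR−mL=12864/66833 → turn +1·90°
n=4: pose=(6,-5,S); sL=15/181, sR=3/26; mL=-237/9412, mR=369/2353; mL+mR=1239/9412 → advance +1; mR−mL=1713/9412 → turn +1·90°
n=5: pose=(6,-6,E); sL=20/183, sR=4/51; mL=-218/3111, mR=138/1037; mL+mR=196/3111 → advance +1; mR−mL=632/3111 → turn +1·90°
n=6: pose=(7,-6,N); sL=30/257, sR=6/73; mL=-1419/18761, mR=2637/18761; mL+mR=1218/18761 → advance +1; mR−mL=4056/18761 → turn +1·90°

0 15/181 3/26 -237/9412 369/2353 6 -5 S
1 20/183 4/51 -218/3111 138/1037 6 -6 E
2 30/257 6/73 -1419/18761 2637/18761 7 -6 N
3 60/689 12/97 -1686/66833 11178/66833 7 -5 W
4 15/181 3/26 -237/9412 369/2353 6 -5 S
5 20/183 4/51 -218/3111 138/1037 6 -6 E
6 30/257 6/73 -1419/18761 2637/18761 7 -6 N
final 7 -5 W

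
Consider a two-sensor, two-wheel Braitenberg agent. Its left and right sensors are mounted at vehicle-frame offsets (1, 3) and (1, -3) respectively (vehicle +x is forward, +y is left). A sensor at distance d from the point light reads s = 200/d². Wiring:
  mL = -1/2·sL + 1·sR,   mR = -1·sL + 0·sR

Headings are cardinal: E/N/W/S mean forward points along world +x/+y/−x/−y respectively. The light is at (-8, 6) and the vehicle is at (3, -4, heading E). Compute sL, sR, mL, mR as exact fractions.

left sensor world pos  = (4, -1); dL² = 193
right sensor world pos = (4, -7); dR² = 313
sL = 200/193 = 200/193
sR = 200/313 = 200/313
mL = -1/2·sL + 1·sR = 7300/60409
mR = -1·sL + 0·sR = -200/193

200/193 200/313 7300/60409 -200/193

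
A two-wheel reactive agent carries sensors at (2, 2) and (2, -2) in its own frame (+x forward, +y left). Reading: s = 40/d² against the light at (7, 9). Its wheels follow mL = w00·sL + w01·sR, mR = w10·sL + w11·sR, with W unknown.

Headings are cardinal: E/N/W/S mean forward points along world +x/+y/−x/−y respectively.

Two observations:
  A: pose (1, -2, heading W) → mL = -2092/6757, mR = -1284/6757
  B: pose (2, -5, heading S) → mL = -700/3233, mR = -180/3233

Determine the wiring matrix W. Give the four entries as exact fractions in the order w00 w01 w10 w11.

obs A: pose=(1,-2,W) → sL=40/233, sR=8/29, mL=-2092/6757, mR=-1284/6757
obs B: pose=(2,-5,S) → sL=8/53, sR=8/61, mL=-700/3233, mR=-180/3233
sensor matrix S = [[40/233, 8/29], [8/53, 8/61]]; det S = -417792/21845381
solve [mL_A; mL_B] = S·[w00; w01] and [mR_A; mR_B] = S·[w10; w11]:
  w00 = -1, w01 = -1/2, w10 = 1/2, w11 = -1

-1 -1/2 1/2 -1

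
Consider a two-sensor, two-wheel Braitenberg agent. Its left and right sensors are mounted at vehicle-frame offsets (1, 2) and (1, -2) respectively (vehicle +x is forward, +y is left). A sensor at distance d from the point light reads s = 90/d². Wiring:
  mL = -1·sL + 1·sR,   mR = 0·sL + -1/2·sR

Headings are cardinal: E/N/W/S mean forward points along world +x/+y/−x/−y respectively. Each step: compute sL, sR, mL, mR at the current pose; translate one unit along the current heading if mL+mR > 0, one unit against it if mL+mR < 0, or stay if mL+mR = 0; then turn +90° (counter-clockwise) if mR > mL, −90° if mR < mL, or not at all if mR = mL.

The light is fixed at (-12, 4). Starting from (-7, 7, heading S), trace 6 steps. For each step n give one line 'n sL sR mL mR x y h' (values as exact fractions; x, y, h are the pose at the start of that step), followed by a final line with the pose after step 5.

0 90/53 90/13 3600/689 -45/13 -7 7 S
1 45/8 45/16 -45/16 -45/32 -7 6 W
2 18/13 90/17 864/221 -45/17 -6 6 S
3 45/13 45/17 -180/221 -45/34 -6 5 W
4 90/29 18/17 -1008/493 -9/17 -5 5 N
5 9/4 9/4 0 -9/8 -5 4 W
final -4 4 N

n=0: pose=(-7,7,S); sL=90/53, sR=90/13; mL=3600/689, mR=-45/13; mL+mR=1215/689 → advance +1; mR−mL=-5985/689 → turn -1·90°
n=1: pose=(-7,6,W); sL=45/8, sR=45/16; mL=-45/16, mR=-45/32; mL+mR=-135/32 → advance -1; mR−mL=45/32 → turn +1·90°
n=2: pose=(-6,6,S); sL=18/13, sR=90/17; mL=864/221, mR=-45/17; mL+mR=279/221 → advance +1; mR−mL=-1449/221 → turn -1·90°
n=3: pose=(-6,5,W); sL=45/13, sR=45/17; mL=-180/221, mR=-45/34; mL+mR=-945/442 → advance -1; mR−mL=-225/442 → turn -1·90°
n=4: pose=(-5,5,N); sL=90/29, sR=18/17; mL=-1008/493, mR=-9/17; mL+mR=-1269/493 → advance -1; mR−mL=747/493 → turn +1·90°
n=5: pose=(-5,4,W); sL=9/4, sR=9/4; mL=0, mR=-9/8; mL+mR=-9/8 → advance -1; mR−mL=-9/8 → turn -1·90°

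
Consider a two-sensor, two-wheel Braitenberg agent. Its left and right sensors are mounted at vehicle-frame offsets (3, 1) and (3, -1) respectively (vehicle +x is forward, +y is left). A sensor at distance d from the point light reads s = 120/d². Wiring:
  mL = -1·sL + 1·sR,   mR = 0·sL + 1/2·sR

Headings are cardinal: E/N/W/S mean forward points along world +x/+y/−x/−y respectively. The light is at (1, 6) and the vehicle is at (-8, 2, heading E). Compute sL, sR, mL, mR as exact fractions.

left sensor world pos  = (-5, 3); dL² = 45
right sensor world pos = (-5, 1); dR² = 61
sL = 120/45 = 8/3
sR = 120/61 = 120/61
mL = -1·sL + 1·sR = -128/183
mR = 0·sL + 1/2·sR = 60/61

8/3 120/61 -128/183 60/61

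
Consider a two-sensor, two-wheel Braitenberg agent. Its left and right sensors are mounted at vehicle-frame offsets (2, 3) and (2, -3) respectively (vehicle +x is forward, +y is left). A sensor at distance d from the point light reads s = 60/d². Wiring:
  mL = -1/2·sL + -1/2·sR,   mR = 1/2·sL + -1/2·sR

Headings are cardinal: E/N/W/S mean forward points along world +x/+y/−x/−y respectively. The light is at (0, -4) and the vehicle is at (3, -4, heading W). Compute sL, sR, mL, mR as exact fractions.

6 6 -6 0

left sensor world pos  = (1, -7); dL² = 10
right sensor world pos = (1, -1); dR² = 10
sL = 60/10 = 6
sR = 60/10 = 6
mL = -1/2·sL + -1/2·sR = -6
mR = 1/2·sL + -1/2·sR = 0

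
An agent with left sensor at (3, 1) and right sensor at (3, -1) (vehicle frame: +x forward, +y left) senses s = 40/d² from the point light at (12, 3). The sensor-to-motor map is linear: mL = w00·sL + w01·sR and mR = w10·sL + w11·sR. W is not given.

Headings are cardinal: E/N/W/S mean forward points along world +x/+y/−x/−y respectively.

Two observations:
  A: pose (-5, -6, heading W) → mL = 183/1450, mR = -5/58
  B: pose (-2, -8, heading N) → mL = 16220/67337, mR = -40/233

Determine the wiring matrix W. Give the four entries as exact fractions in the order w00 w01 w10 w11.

1/2 1 0 -1

obs A: pose=(-5,-6,W) → sL=2/25, sR=5/58, mL=183/1450, mR=-5/58
obs B: pose=(-2,-8,N) → sL=40/289, sR=40/233, mL=16220/67337, mR=-40/233
sensor matrix S = [[2/25, 5/58], [40/289, 40/233]]; det S = 17596/9763865
solve [mL_A; mL_B] = S·[w00; w01] and [mR_A; mR_B] = S·[w10; w11]:
  w00 = 1/2, w01 = 1, w10 = 0, w11 = -1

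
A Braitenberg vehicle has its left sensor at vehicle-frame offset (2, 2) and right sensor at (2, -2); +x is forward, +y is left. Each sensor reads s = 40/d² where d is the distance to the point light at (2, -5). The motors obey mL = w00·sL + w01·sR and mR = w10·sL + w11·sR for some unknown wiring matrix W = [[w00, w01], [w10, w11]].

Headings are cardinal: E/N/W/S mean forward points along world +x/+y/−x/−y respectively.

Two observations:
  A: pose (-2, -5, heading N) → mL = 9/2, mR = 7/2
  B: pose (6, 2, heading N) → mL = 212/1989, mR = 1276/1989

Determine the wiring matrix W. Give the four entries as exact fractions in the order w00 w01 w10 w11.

-1/2 1 1 1/2

obs A: pose=(-2,-5,N) → sL=1, sR=5, mL=9/2, mR=7/2
obs B: pose=(6,2,N) → sL=8/17, sR=40/117, mL=212/1989, mR=1276/1989
sensor matrix S = [[1, 5], [8/17, 40/117]]; det S = -4000/1989
solve [mL_A; mL_B] = S·[w00; w01] and [mR_A; mR_B] = S·[w10; w11]:
  w00 = -1/2, w01 = 1, w10 = 1, w11 = 1/2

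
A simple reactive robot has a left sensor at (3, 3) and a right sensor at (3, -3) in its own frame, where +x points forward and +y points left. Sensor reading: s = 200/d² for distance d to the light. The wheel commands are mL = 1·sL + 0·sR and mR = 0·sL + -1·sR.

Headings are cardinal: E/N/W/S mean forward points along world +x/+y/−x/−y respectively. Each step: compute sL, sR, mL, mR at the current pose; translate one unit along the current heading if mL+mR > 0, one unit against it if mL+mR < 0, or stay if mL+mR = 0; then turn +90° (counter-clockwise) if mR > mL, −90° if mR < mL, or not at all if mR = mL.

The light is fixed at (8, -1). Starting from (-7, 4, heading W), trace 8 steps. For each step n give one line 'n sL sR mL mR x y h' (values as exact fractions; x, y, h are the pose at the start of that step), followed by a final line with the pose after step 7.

n=0: pose=(-7,4,W); sL=25/41, sR=50/97; mL=25/41, mR=-50/97; mL+mR=375/3977 → advance +1; mR−mL=-4475/3977 → turn -1·90°
n=1: pose=(-8,4,N); sL=8/17, sR=200/233; mL=8/17, mR=-200/233; mL+mR=-1536/3961 → advance -1; mR−mL=-5264/3961 → turn -1·90°
n=2: pose=(-8,3,E); sL=100/109, sR=20/17; mL=100/109, mR=-20/17; mL+mR=-480/1853 → advance -1; mR−mL=-3880/1853 → turn -1·90°
n=3: pose=(-9,3,S); sL=200/197, sR=200/401; mL=200/197, mR=-200/401; mL+mR=40800/78997 → advance +1; mR−mL=-119600/78997 → turn -1·90°
n=4: pose=(-9,2,W); sL=1/2, sR=50/109; mL=1/2, mR=-50/109; mL+mR=9/218 → advance +1; mR−mL=-209/218 → turn -1·90°
n=5: pose=(-10,2,N); sL=200/477, sR=200/261; mL=200/477, mR=-200/261; mL+mR=-1600/4611 → advance -1; mR−mL=-16400/13833 → turn -1·90°
n=6: pose=(-10,1,E); sL=4/5, sR=100/113; mL=4/5, mR=-100/113; mL+mR=-48/565 → advance -1; mR−mL=-952/565 → turn -1·90°
n=7: pose=(-11,1,S); sL=200/257, sR=40/97; mL=200/257, mR=-40/97; mL+mR=9120/24929 → advance +1; mR−mL=-29680/24929 → turn -1·90°

0 25/41 50/97 25/41 -50/97 -7 4 W
1 8/17 200/233 8/17 -200/233 -8 4 N
2 100/109 20/17 100/109 -20/17 -8 3 E
3 200/197 200/401 200/197 -200/401 -9 3 S
4 1/2 50/109 1/2 -50/109 -9 2 W
5 200/477 200/261 200/477 -200/261 -10 2 N
6 4/5 100/113 4/5 -100/113 -10 1 E
7 200/257 40/97 200/257 -40/97 -11 1 S
final -11 0 W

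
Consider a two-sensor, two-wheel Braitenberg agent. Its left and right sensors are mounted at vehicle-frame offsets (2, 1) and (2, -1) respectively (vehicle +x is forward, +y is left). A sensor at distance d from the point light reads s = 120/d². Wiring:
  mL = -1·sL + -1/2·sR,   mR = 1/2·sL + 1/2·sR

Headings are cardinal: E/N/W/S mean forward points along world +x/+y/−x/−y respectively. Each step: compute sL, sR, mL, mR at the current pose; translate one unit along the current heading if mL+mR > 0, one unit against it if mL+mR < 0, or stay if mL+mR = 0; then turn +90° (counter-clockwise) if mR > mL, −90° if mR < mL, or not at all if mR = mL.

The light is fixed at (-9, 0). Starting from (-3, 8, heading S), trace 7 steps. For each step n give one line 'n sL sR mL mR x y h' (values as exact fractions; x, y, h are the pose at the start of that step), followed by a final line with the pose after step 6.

n=0: pose=(-3,8,S); sL=24/17, sR=120/61; mL=-2484/1037, mR=1752/1037; mL+mR=-12/17 → advance -1; mR−mL=4236/1037 → turn +1·90°
n=1: pose=(-3,9,E); sL=30/41, sR=15/16; mL=-1575/1312, mR=1095/1312; mL+mR=-15/41 → advance -1; mR−mL=1335/656 → turn +1·90°
n=2: pose=(-4,9,N); sL=120/137, sR=120/157; mL=-27060/21509, mR=17640/21509; mL+mR=-60/137 → advance -1; mR−mL=44700/21509 → turn +1·90°
n=3: pose=(-4,8,W); sL=60/29, sR=4/3; mL=-238/87, mR=148/87; mL+mR=-30/29 → advance -1; mR−mL=386/87 → turn +1·90°
n=4: pose=(-3,8,S); sL=24/17, sR=120/61; mL=-2484/1037, mR=1752/1037; mL+mR=-12/17 → advance -1; mR−mL=4236/1037 → turn +1·90°
n=5: pose=(-3,9,E); sL=30/41, sR=15/16; mL=-1575/1312, mR=1095/1312; mL+mR=-15/41 → advance -1; mR−mL=1335/656 → turn +1·90°
n=6: pose=(-4,9,N); sL=120/137, sR=120/157; mL=-27060/21509, mR=17640/21509; mL+mR=-60/137 → advance -1; mR−mL=44700/21509 → turn +1·90°

0 24/17 120/61 -2484/1037 1752/1037 -3 8 S
1 30/41 15/16 -1575/1312 1095/1312 -3 9 E
2 120/137 120/157 -27060/21509 17640/21509 -4 9 N
3 60/29 4/3 -238/87 148/87 -4 8 W
4 24/17 120/61 -2484/1037 1752/1037 -3 8 S
5 30/41 15/16 -1575/1312 1095/1312 -3 9 E
6 120/137 120/157 -27060/21509 17640/21509 -4 9 N
final -4 8 W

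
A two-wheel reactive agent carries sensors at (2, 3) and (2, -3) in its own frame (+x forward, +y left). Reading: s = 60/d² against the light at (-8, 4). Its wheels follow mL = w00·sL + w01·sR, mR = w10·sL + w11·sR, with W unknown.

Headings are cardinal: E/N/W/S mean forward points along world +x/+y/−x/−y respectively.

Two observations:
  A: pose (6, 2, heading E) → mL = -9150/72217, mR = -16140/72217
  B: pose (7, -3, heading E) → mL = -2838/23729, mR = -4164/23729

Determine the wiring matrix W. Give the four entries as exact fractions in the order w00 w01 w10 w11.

-1 1/2 -1/2 -1/2

obs A: pose=(6,2,E) → sL=60/257, sR=60/281, mL=-9150/72217, mR=-16140/72217
obs B: pose=(7,-3,E) → sL=12/61, sR=60/389, mL=-2838/23729, mR=-4164/23729
sensor matrix S = [[60/257, 60/281], [12/61, 60/389]]; det S = -10272960/1713637193
solve [mL_A; mL_B] = S·[w00; w01] and [mR_A; mR_B] = S·[w10; w11]:
  w00 = -1, w01 = 1/2, w10 = -1/2, w11 = -1/2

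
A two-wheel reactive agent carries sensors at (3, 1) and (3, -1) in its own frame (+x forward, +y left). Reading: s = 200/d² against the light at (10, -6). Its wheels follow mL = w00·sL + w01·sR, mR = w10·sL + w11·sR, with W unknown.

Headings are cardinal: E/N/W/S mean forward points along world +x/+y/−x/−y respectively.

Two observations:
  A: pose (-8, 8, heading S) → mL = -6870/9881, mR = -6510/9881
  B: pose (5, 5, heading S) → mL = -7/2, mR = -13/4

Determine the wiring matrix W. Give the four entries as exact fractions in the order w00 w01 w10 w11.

-1 -1/2 -1/2 -1

obs A: pose=(-8,8,S) → sL=20/41, sR=100/241, mL=-6870/9881, mR=-6510/9881
obs B: pose=(5,5,S) → sL=5/2, sR=2, mL=-7/2, mR=-13/4
sensor matrix S = [[20/41, 100/241], [5/2, 2]]; det S = -610/9881
solve [mL_A; mL_B] = S·[w00; w01] and [mR_A; mR_B] = S·[w10; w11]:
  w00 = -1, w01 = -1/2, w10 = -1/2, w11 = -1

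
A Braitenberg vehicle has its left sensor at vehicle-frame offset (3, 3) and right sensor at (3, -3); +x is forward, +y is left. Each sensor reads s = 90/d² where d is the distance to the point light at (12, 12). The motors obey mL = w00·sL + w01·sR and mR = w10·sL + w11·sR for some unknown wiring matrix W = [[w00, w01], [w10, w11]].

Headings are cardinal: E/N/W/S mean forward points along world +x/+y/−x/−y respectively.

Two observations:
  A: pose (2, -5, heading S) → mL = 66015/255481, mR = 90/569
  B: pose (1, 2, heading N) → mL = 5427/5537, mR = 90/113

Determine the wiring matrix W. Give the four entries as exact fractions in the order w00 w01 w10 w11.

obs A: pose=(2,-5,S) → sL=90/449, sR=90/569, mL=66015/255481, mR=90/569
obs B: pose=(1,2,N) → sL=18/49, sR=90/113, mL=5427/5537, mR=90/113
sensor matrix S = [[90/449, 90/569], [18/49, 90/113]]; det S = 143642160/1414598297
solve [mL_A; mL_B] = S·[w00; w01] and [mR_A; mR_B] = S·[w10; w11]:
  w00 = 1/2, w01 = 1, w10 = 0, w11 = 1

1/2 1 0 1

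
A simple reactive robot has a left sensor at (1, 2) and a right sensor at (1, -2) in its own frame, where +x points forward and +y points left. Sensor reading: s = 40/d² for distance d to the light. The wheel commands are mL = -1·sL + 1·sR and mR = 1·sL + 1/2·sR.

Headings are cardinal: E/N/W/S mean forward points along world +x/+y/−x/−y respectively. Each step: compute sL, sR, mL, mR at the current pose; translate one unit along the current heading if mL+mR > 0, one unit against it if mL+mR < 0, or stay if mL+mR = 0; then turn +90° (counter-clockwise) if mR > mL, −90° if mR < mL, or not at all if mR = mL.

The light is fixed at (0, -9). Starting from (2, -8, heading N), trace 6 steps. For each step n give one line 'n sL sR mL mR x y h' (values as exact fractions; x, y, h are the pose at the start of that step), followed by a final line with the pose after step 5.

0 10 2 -8 11 2 -8 N
1 40 40/17 -640/17 700/17 2 -7 W
2 4 20 16 14 1 -7 S
3 40 40/9 -320/9 380/9 1 -8 W
4 10 10 0 15 0 -8 S
5 8 8 0 12 0 -9 E
final 1 -9 N

n=0: pose=(2,-8,N); sL=10, sR=2; mL=-8, mR=11; mL+mR=3 → advance +1; mR−mL=19 → turn +1·90°
n=1: pose=(2,-7,W); sL=40, sR=40/17; mL=-640/17, mR=700/17; mL+mR=60/17 → advance +1; mR−mL=1340/17 → turn +1·90°
n=2: pose=(1,-7,S); sL=4, sR=20; mL=16, mR=14; mL+mR=30 → advance +1; mR−mL=-2 → turn -1·90°
n=3: pose=(1,-8,W); sL=40, sR=40/9; mL=-320/9, mR=380/9; mL+mR=20/3 → advance +1; mR−mL=700/9 → turn +1·90°
n=4: pose=(0,-8,S); sL=10, sR=10; mL=0, mR=15; mL+mR=15 → advance +1; mR−mL=15 → turn +1·90°
n=5: pose=(0,-9,E); sL=8, sR=8; mL=0, mR=12; mL+mR=12 → advance +1; mR−mL=12 → turn +1·90°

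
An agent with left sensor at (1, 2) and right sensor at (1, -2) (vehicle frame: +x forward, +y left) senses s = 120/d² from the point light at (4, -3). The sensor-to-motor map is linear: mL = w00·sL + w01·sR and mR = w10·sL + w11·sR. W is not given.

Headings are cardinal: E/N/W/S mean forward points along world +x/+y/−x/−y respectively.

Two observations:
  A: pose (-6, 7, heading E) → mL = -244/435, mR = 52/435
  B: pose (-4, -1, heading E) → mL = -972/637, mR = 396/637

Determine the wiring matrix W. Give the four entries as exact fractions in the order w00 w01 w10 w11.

obs A: pose=(-6,7,E) → sL=8/15, sR=24/29, mL=-244/435, mR=52/435
obs B: pose=(-4,-1,E) → sL=24/13, sR=120/49, mL=-972/637, mR=396/637
sensor matrix S = [[8/15, 24/29], [24/13, 120/49]]; det S = -4096/18473
solve [mL_A; mL_B] = S·[w00; w01] and [mR_A; mR_B] = S·[w10; w11]:
  w00 = 1/2, w01 = -1, w10 = 1, w11 = -1/2

1/2 -1 1 -1/2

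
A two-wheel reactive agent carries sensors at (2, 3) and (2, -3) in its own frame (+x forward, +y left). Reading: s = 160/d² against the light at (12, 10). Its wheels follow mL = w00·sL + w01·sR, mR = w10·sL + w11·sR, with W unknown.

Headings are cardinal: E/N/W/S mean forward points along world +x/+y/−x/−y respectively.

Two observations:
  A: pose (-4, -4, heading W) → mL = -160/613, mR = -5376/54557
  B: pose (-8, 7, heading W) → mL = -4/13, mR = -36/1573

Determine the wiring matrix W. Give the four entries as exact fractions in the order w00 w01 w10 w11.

-1 0 1 -1

obs A: pose=(-4,-4,W) → sL=160/613, sR=32/89, mL=-160/613, mR=-5376/54557
obs B: pose=(-8,7,W) → sL=4/13, sR=40/121, mL=-4/13, mR=-36/1573
sensor matrix S = [[160/613, 32/89], [4/13, 40/121]]; det S = -2089344/85818161
solve [mL_A; mL_B] = S·[w00; w01] and [mR_A; mR_B] = S·[w10; w11]:
  w00 = -1, w01 = 0, w10 = 1, w11 = -1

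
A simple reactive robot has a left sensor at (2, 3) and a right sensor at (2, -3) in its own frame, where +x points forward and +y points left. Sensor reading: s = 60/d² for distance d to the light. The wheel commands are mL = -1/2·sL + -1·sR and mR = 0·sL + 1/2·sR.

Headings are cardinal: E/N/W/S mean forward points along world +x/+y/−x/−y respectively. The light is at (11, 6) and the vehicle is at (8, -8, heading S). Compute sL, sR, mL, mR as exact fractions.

15/64 15/73 -3015/9344 15/146

left sensor world pos  = (11, -10); dL² = 256
right sensor world pos = (5, -10); dR² = 292
sL = 60/256 = 15/64
sR = 60/292 = 15/73
mL = -1/2·sL + -1·sR = -3015/9344
mR = 0·sL + 1/2·sR = 15/146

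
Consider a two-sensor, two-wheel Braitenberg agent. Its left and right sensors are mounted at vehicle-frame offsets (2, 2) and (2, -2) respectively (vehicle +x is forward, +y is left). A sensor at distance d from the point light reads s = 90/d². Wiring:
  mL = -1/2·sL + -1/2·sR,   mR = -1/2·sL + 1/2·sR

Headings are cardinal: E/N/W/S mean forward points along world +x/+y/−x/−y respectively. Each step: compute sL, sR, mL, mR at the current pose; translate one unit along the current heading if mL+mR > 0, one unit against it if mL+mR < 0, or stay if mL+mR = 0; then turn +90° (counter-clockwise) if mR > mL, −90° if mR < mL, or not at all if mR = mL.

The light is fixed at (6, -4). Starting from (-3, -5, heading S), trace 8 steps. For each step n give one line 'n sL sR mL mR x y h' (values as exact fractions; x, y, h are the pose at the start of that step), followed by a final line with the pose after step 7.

0 45/29 9/13 -423/377 -162/377 -3 -5 S
1 90/53 90/53 -90/53 0 -3 -4 E
2 45/74 45/34 -1215/1258 225/629 -4 -4 N
3 10/17 18/29 -298/493 8/493 -4 -5 W
4 45/29 9/13 -423/377 -162/377 -3 -5 S
5 90/53 90/53 -90/53 0 -3 -4 E
6 45/74 45/34 -1215/1258 225/629 -4 -4 N
7 10/17 18/29 -298/493 8/493 -4 -5 W
final -3 -5 S

n=0: pose=(-3,-5,S); sL=45/29, sR=9/13; mL=-423/377, mR=-162/377; mL+mR=-45/29 → advance -1; mR−mL=9/13 → turn +1·90°
n=1: pose=(-3,-4,E); sL=90/53, sR=90/53; mL=-90/53, mR=0; mL+mR=-90/53 → advance -1; mR−mL=90/53 → turn +1·90°
n=2: pose=(-4,-4,N); sL=45/74, sR=45/34; mL=-1215/1258, mR=225/629; mL+mR=-45/74 → advance -1; mR−mL=45/34 → turn +1·90°
n=3: pose=(-4,-5,W); sL=10/17, sR=18/29; mL=-298/493, mR=8/493; mL+mR=-10/17 → advance -1; mR−mL=18/29 → turn +1·90°
n=4: pose=(-3,-5,S); sL=45/29, sR=9/13; mL=-423/377, mR=-162/377; mL+mR=-45/29 → advance -1; mR−mL=9/13 → turn +1·90°
n=5: pose=(-3,-4,E); sL=90/53, sR=90/53; mL=-90/53, mR=0; mL+mR=-90/53 → advance -1; mR−mL=90/53 → turn +1·90°
n=6: pose=(-4,-4,N); sL=45/74, sR=45/34; mL=-1215/1258, mR=225/629; mL+mR=-45/74 → advance -1; mR−mL=45/34 → turn +1·90°
n=7: pose=(-4,-5,W); sL=10/17, sR=18/29; mL=-298/493, mR=8/493; mL+mR=-10/17 → advance -1; mR−mL=18/29 → turn +1·90°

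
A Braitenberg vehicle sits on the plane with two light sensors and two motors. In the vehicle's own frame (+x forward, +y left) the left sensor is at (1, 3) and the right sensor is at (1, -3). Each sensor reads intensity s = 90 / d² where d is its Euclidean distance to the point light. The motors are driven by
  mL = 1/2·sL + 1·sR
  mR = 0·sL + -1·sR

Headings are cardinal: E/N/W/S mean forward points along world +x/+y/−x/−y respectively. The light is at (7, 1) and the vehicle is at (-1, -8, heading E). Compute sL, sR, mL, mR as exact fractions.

18/17 90/193 3267/3281 -90/193

left sensor world pos  = (0, -5); dL² = 85
right sensor world pos = (0, -11); dR² = 193
sL = 90/85 = 18/17
sR = 90/193 = 90/193
mL = 1/2·sL + 1·sR = 3267/3281
mR = 0·sL + -1·sR = -90/193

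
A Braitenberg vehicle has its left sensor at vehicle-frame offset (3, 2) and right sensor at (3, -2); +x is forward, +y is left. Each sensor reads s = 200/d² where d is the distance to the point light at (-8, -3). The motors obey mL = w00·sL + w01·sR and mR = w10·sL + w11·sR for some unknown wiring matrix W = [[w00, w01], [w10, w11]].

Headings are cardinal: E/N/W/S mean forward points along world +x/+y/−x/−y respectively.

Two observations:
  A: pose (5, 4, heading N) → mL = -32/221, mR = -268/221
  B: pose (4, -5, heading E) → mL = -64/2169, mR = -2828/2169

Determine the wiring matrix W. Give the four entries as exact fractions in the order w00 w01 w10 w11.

-1/2 1/2 -1 -1/2

obs A: pose=(5,4,N) → sL=200/221, sR=8/13, mL=-32/221, mR=-268/221
obs B: pose=(4,-5,E) → sL=8/9, sR=200/241, mL=-64/2169, mR=-2828/2169
sensor matrix S = [[200/221, 8/13], [8/9, 200/241]]; det S = 97792/479349
solve [mL_A; mL_B] = S·[w00; w01] and [mR_A; mR_B] = S·[w10; w11]:
  w00 = -1/2, w01 = 1/2, w10 = -1, w11 = -1/2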